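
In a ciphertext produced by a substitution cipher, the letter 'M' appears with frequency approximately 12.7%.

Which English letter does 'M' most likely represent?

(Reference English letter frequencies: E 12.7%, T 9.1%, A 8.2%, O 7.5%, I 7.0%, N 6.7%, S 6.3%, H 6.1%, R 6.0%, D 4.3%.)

Step 1: The observed frequency is 12.7%.
Step 2: Compare with English frequencies:
  E: 12.7% (difference: 0.0%) <-- closest
  T: 9.1% (difference: 3.6%)
  A: 8.2% (difference: 4.5%)
  O: 7.5% (difference: 5.2%)
  I: 7.0% (difference: 5.7%)
  N: 6.7% (difference: 6.0%)
  S: 6.3% (difference: 6.4%)
  H: 6.1% (difference: 6.6%)
  R: 6.0% (difference: 6.7%)
  D: 4.3% (difference: 8.4%)
Step 3: 'M' most likely represents 'E' (frequency 12.7%).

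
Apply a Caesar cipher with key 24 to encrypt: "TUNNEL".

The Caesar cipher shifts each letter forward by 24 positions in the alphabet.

Step 1: For each letter, shift forward by 24 positions (mod 26).
  T (position 19) -> position (19+24) mod 26 = 17 -> R
  U (position 20) -> position (20+24) mod 26 = 18 -> S
  N (position 13) -> position (13+24) mod 26 = 11 -> L
  N (position 13) -> position (13+24) mod 26 = 11 -> L
  E (position 4) -> position (4+24) mod 26 = 2 -> C
  L (position 11) -> position (11+24) mod 26 = 9 -> J
Result: RSLLCJ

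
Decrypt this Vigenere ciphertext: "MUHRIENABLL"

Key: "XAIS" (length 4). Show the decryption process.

Step 1: Key 'XAIS' has length 4. Extended key: XAISXAISXAI
Step 2: Decrypt each position:
  M(12) - X(23) = 15 = P
  U(20) - A(0) = 20 = U
  H(7) - I(8) = 25 = Z
  R(17) - S(18) = 25 = Z
  I(8) - X(23) = 11 = L
  E(4) - A(0) = 4 = E
  N(13) - I(8) = 5 = F
  A(0) - S(18) = 8 = I
  B(1) - X(23) = 4 = E
  L(11) - A(0) = 11 = L
  L(11) - I(8) = 3 = D
Plaintext: PUZZLEFIELD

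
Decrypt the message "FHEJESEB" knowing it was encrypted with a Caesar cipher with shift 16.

Step 1: Reverse the shift by subtracting 16 from each letter position.
  F (position 5) -> position (5-16) mod 26 = 15 -> P
  H (position 7) -> position (7-16) mod 26 = 17 -> R
  E (position 4) -> position (4-16) mod 26 = 14 -> O
  J (position 9) -> position (9-16) mod 26 = 19 -> T
  E (position 4) -> position (4-16) mod 26 = 14 -> O
  S (position 18) -> position (18-16) mod 26 = 2 -> C
  E (position 4) -> position (4-16) mod 26 = 14 -> O
  B (position 1) -> position (1-16) mod 26 = 11 -> L
Decrypted message: PROTOCOL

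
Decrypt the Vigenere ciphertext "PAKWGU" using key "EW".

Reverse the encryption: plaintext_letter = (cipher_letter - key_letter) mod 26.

Step 1: Extend key: EWEWEW
Step 2: Decrypt each letter (c - k) mod 26:
  P(15) - E(4) = (15-4) mod 26 = 11 = L
  A(0) - W(22) = (0-22) mod 26 = 4 = E
  K(10) - E(4) = (10-4) mod 26 = 6 = G
  W(22) - W(22) = (22-22) mod 26 = 0 = A
  G(6) - E(4) = (6-4) mod 26 = 2 = C
  U(20) - W(22) = (20-22) mod 26 = 24 = Y
Plaintext: LEGACY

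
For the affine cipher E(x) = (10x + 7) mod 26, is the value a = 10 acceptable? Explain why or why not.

Step 1: Compute gcd(10, 26).
Step 2: gcd(10, 26) = 2.
Since gcd = 2 != 1, 10 shares a common factor with 26, so it cannot be used.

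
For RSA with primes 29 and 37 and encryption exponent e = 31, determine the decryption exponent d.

Step 1: n = 29 * 37 = 1073.
Step 2: phi(n) = 28 * 36 = 1008.
Step 3: Find d such that 31 * d = 1 (mod 1008).
Step 4: d = 31^(-1) mod 1008 = 943.
Verification: 31 * 943 = 29233 = 29 * 1008 + 1.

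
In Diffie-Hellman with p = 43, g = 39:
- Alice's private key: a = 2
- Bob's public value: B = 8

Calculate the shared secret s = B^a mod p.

Step 1: s = B^a mod p = 8^2 mod 43.
  8^1 mod 43 = 8
  8^2 mod 43 = (8 * 8) mod 43 = 21
Result: shared secret = 21.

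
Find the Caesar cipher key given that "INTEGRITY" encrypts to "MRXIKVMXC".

Step 1: Compare first letters: I (position 8) -> M (position 12).
Step 2: Shift = (12 - 8) mod 26 = 4.
The shift value is 4.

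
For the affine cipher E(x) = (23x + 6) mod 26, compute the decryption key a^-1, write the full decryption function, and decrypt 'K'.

Step 1: Find a^-1, the modular inverse of 23 mod 26.
Step 2: We need 23 * a^-1 = 1 (mod 26).
Step 3: 23 * 17 = 391 = 15 * 26 + 1, so a^-1 = 17.
Step 4: D(y) = 17(y - 6) mod 26.
Step 5: Apply to 'K' (y = 10): D(10) = 17 * (10 - 6) mod 26 = 17 * 4 mod 26 = 16 -> 'Q'.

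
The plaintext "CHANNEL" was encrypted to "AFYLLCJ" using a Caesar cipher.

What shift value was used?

Step 1: Compare first letters: C (position 2) -> A (position 0).
Step 2: Shift = (0 - 2) mod 26 = 24.
The shift value is 24.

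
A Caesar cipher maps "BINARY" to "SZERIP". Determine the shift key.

Step 1: Compare first letters: B (position 1) -> S (position 18).
Step 2: Shift = (18 - 1) mod 26 = 17.
The shift value is 17.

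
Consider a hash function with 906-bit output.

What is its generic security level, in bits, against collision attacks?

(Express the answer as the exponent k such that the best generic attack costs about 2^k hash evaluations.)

Step 1: The hash has a 906-bit output.
Step 2: Collision resistance means it should be infeasible to find any x != y with h(x) = h(y).
By the birthday bound, a generic collision search succeeds after about sqrt(2^906) = 2^(906/2) = 2^453 evaluations.
Step 3: Security level = 453 bits.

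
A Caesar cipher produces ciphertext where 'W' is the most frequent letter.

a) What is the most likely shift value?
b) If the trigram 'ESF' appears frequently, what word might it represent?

Step 1: In English, 'E' is the most frequent letter (12.7%).
Step 2: The most frequent ciphertext letter is 'W' (position 22).
Step 3: Shift = (22 - 4) mod 26 = 18.
Step 4: Decrypt 'ESF' by shifting back 18:
  E -> M
  S -> A
  F -> N
Step 5: 'ESF' decrypts to 'MAN'.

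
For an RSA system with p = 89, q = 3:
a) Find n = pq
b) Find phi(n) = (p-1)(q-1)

Step 1: n = p * q = 89 * 3 = 267.
Step 2: phi(n) = (p-1)(q-1) = 88 * 2 = 176.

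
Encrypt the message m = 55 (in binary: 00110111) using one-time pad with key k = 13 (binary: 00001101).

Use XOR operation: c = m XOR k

Step 1: Write out the XOR operation bit by bit:
  Message: 00110111
  Key:     00001101
  XOR:     00111010
Step 2: Convert to decimal: 00111010 = 58.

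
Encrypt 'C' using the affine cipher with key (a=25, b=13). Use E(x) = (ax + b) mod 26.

Step 1: Convert 'C' to number: x = 2.
Step 2: E(2) = (25 * 2 + 13) mod 26 = 63 mod 26 = 11.
Step 3: Convert 11 back to letter: L.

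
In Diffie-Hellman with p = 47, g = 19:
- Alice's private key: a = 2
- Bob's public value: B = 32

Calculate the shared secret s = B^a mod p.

Step 1: s = B^a mod p = 32^2 mod 47.
  32^1 mod 47 = 32
  32^2 mod 47 = (32 * 32) mod 47 = 37
Result: shared secret = 37.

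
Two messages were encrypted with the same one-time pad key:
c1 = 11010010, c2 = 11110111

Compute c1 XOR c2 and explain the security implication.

Step 1: c1 XOR c2 = (m1 XOR k) XOR (m2 XOR k).
Step 2: By XOR associativity/commutativity: = m1 XOR m2 XOR k XOR k = m1 XOR m2.
Step 3: 11010010 XOR 11110111 = 00100101 = 37.
Step 4: The key cancels out! An attacker learns m1 XOR m2 = 37, revealing the relationship between plaintexts.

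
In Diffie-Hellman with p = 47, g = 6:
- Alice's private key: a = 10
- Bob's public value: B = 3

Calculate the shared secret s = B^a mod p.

Step 1: s = B^a mod p = 3^10 mod 47.
  3^1 mod 47 = 3
  3^2 mod 47 = (3 * 3) mod 47 = 9
  3^3 mod 47 = (9 * 3) mod 47 = 27
  3^4 mod 47 = (27 * 3) mod 47 = 34
  3^5 mod 47 = (34 * 3) mod 47 = 8
  3^6 mod 47 = (8 * 3) mod 47 = 24
  3^7 mod 47 = (24 * 3) mod 47 = 25
  3^8 mod 47 = (25 * 3) mod 47 = 28
  3^9 mod 47 = (28 * 3) mod 47 = 37
  3^10 mod 47 = (37 * 3) mod 47 = 17
Result: shared secret = 17.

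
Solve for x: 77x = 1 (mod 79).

Step 1: We need x such that 77 * x = 1 (mod 79).
Step 2: Using the extended Euclidean algorithm or trial:
  77 * 39 = 3003 = 38 * 79 + 1.
Step 3: Since 3003 mod 79 = 1, the inverse is x = 39.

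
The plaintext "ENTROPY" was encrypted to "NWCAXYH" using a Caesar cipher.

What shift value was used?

Step 1: Compare first letters: E (position 4) -> N (position 13).
Step 2: Shift = (13 - 4) mod 26 = 9.
The shift value is 9.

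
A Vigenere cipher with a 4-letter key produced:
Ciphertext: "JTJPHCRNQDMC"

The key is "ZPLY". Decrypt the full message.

Step 1: Key 'ZPLY' has length 4. Extended key: ZPLYZPLYZPLY
Step 2: Decrypt each position:
  J(9) - Z(25) = 10 = K
  T(19) - P(15) = 4 = E
  J(9) - L(11) = 24 = Y
  P(15) - Y(24) = 17 = R
  H(7) - Z(25) = 8 = I
  C(2) - P(15) = 13 = N
  R(17) - L(11) = 6 = G
  N(13) - Y(24) = 15 = P
  Q(16) - Z(25) = 17 = R
  D(3) - P(15) = 14 = O
  M(12) - L(11) = 1 = B
  C(2) - Y(24) = 4 = E
Plaintext: KEYRINGPROBE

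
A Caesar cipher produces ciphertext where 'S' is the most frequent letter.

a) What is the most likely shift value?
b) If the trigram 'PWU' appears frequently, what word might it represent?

Step 1: In English, 'E' is the most frequent letter (12.7%).
Step 2: The most frequent ciphertext letter is 'S' (position 18).
Step 3: Shift = (18 - 4) mod 26 = 14.
Step 4: Decrypt 'PWU' by shifting back 14:
  P -> B
  W -> I
  U -> G
Step 5: 'PWU' decrypts to 'BIG'.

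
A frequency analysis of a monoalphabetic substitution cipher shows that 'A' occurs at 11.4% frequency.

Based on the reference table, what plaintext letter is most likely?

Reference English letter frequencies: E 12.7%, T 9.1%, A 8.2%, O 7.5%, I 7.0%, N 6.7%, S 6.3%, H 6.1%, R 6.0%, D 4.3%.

Step 1: The observed frequency is 11.4%.
Step 2: Compare with English frequencies:
  E: 12.7% (difference: 1.3%) <-- closest
  T: 9.1% (difference: 2.3%)
  A: 8.2% (difference: 3.2%)
  O: 7.5% (difference: 3.9%)
  I: 7.0% (difference: 4.4%)
  N: 6.7% (difference: 4.7%)
  S: 6.3% (difference: 5.1%)
  H: 6.1% (difference: 5.3%)
  R: 6.0% (difference: 5.4%)
  D: 4.3% (difference: 7.1%)
Step 3: 'A' most likely represents 'E' (frequency 12.7%).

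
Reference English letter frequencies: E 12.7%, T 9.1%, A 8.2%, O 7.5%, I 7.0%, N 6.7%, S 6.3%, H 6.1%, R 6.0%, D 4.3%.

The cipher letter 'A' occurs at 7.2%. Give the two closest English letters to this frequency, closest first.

Step 1: Observed frequency of 'A' is 7.2%.
Step 2: Compute distances to each reference frequency and sort:
  I (7.0%): difference = 0.2% <-- BEST
  O (7.5%): difference = 0.3% <-- RUNNER-UP
  N (6.7%): difference = 0.5%
  S (6.3%): difference = 0.9%
  A (8.2%): difference = 1.0%
Step 3: Most likely is 'I' (7.0%, diff 0.2%); second most likely is 'O' (7.5%, diff 0.3%).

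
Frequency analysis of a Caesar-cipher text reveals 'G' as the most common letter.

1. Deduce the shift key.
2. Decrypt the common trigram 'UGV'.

Step 1: In English, 'E' is the most frequent letter (12.7%).
Step 2: The most frequent ciphertext letter is 'G' (position 6).
Step 3: Shift = (6 - 4) mod 26 = 2.
Step 4: Decrypt 'UGV' by shifting back 2:
  U -> S
  G -> E
  V -> T
Step 5: 'UGV' decrypts to 'SET'.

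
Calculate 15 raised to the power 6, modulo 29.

Step 1: Compute 15^6 mod 29 step by step, reducing modulo 29 at each step.
  15^1 mod 29 = 15
  15^2 mod 29 = (15 * 15) mod 29 = 22
  15^3 mod 29 = (22 * 15) mod 29 = 11
  15^4 mod 29 = (11 * 15) mod 29 = 20
  15^5 mod 29 = (20 * 15) mod 29 = 10
  15^6 mod 29 = (10 * 15) mod 29 = 5
Step 2: Result = 5.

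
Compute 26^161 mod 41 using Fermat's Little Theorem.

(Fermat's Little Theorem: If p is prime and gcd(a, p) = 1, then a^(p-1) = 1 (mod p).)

Step 1: Since 41 is prime, by Fermat's Little Theorem: 26^40 = 1 (mod 41).
Step 2: Reduce exponent: 161 mod 40 = 1.
Step 3: So 26^161 = 26^1 (mod 41).
Step 4: 26^1 mod 41 = 26.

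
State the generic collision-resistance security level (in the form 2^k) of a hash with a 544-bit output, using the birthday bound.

Step 1: The birthday paradox gives collision probability ~50% after sqrt(2^n) = 2^(n/2) hashes.
Step 2: For 544-bit output: 2^(544/2) = 2^272.
Step 3: Approximately 2^272 hash computations needed.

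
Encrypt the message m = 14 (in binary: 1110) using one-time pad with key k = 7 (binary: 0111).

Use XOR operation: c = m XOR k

Step 1: Write out the XOR operation bit by bit:
  Message: 1110
  Key:     0111
  XOR:     1001
Step 2: Convert to decimal: 1001 = 9.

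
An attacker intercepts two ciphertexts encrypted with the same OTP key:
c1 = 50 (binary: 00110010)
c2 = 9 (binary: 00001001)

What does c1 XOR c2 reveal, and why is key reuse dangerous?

Step 1: c1 XOR c2 = (m1 XOR k) XOR (m2 XOR k).
Step 2: By XOR associativity/commutativity: = m1 XOR m2 XOR k XOR k = m1 XOR m2.
Step 3: 00110010 XOR 00001001 = 00111011 = 59.
Step 4: The key cancels out! An attacker learns m1 XOR m2 = 59, revealing the relationship between plaintexts.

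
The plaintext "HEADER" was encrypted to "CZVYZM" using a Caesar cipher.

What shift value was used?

Step 1: Compare first letters: H (position 7) -> C (position 2).
Step 2: Shift = (2 - 7) mod 26 = 21.
The shift value is 21.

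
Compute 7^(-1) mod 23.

Step 1: We need x such that 7 * x = 1 (mod 23).
Step 2: Using the extended Euclidean algorithm or trial:
  7 * 10 = 70 = 3 * 23 + 1.
Step 3: Since 70 mod 23 = 1, the inverse is x = 10.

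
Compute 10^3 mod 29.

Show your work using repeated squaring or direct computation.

Step 1: Compute 10^3 mod 29 step by step, reducing modulo 29 at each step.
  10^1 mod 29 = 10
  10^2 mod 29 = (10 * 10) mod 29 = 13
  10^3 mod 29 = (13 * 10) mod 29 = 14
Step 2: Result = 14.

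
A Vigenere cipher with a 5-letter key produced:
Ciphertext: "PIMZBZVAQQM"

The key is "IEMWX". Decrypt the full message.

Step 1: Key 'IEMWX' has length 5. Extended key: IEMWXIEMWXI
Step 2: Decrypt each position:
  P(15) - I(8) = 7 = H
  I(8) - E(4) = 4 = E
  M(12) - M(12) = 0 = A
  Z(25) - W(22) = 3 = D
  B(1) - X(23) = 4 = E
  Z(25) - I(8) = 17 = R
  V(21) - E(4) = 17 = R
  A(0) - M(12) = 14 = O
  Q(16) - W(22) = 20 = U
  Q(16) - X(23) = 19 = T
  M(12) - I(8) = 4 = E
Plaintext: HEADERROUTE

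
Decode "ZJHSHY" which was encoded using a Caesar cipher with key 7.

Step 1: Reverse the shift by subtracting 7 from each letter position.
  Z (position 25) -> position (25-7) mod 26 = 18 -> S
  J (position 9) -> position (9-7) mod 26 = 2 -> C
  H (position 7) -> position (7-7) mod 26 = 0 -> A
  S (position 18) -> position (18-7) mod 26 = 11 -> L
  H (position 7) -> position (7-7) mod 26 = 0 -> A
  Y (position 24) -> position (24-7) mod 26 = 17 -> R
Decrypted message: SCALAR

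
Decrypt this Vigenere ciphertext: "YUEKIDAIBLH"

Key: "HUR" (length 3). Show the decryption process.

Step 1: Key 'HUR' has length 3. Extended key: HURHURHURHU
Step 2: Decrypt each position:
  Y(24) - H(7) = 17 = R
  U(20) - U(20) = 0 = A
  E(4) - R(17) = 13 = N
  K(10) - H(7) = 3 = D
  I(8) - U(20) = 14 = O
  D(3) - R(17) = 12 = M
  A(0) - H(7) = 19 = T
  I(8) - U(20) = 14 = O
  B(1) - R(17) = 10 = K
  L(11) - H(7) = 4 = E
  H(7) - U(20) = 13 = N
Plaintext: RANDOMTOKEN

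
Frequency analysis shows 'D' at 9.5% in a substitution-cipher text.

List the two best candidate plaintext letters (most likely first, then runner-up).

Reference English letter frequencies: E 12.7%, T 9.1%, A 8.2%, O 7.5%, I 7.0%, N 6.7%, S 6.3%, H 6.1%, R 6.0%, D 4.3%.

Step 1: Observed frequency of 'D' is 9.5%.
Step 2: Compute distances to each reference frequency and sort:
  T (9.1%): difference = 0.4% <-- BEST
  A (8.2%): difference = 1.3% <-- RUNNER-UP
  O (7.5%): difference = 2.0%
  I (7.0%): difference = 2.5%
  N (6.7%): difference = 2.8%
Step 3: Most likely is 'T' (9.1%, diff 0.4%); second most likely is 'A' (8.2%, diff 1.3%).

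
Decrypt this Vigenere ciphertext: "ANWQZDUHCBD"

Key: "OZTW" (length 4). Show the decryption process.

Step 1: Key 'OZTW' has length 4. Extended key: OZTWOZTWOZT
Step 2: Decrypt each position:
  A(0) - O(14) = 12 = M
  N(13) - Z(25) = 14 = O
  W(22) - T(19) = 3 = D
  Q(16) - W(22) = 20 = U
  Z(25) - O(14) = 11 = L
  D(3) - Z(25) = 4 = E
  U(20) - T(19) = 1 = B
  H(7) - W(22) = 11 = L
  C(2) - O(14) = 14 = O
  B(1) - Z(25) = 2 = C
  D(3) - T(19) = 10 = K
Plaintext: MODULEBLOCK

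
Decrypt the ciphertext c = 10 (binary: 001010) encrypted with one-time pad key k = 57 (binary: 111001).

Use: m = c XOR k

Step 1: XOR ciphertext with key:
  Ciphertext: 001010
  Key:        111001
  XOR:        110011
Step 2: Plaintext = 110011 = 51 in decimal.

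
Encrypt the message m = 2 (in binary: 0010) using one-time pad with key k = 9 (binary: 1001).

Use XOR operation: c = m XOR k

Step 1: Write out the XOR operation bit by bit:
  Message: 0010
  Key:     1001
  XOR:     1011
Step 2: Convert to decimal: 1011 = 11.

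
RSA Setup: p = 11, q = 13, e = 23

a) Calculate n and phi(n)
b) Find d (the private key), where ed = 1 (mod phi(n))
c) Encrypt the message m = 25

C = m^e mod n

Step 1: n = 11 * 13 = 143.
Step 2: phi(n) = (11-1)(13-1) = 10 * 12 = 120.
Step 3: Find d = 23^(-1) mod 120 = 47.
  Verify: 23 * 47 = 1081 = 1 (mod 120).
Step 4: C = 25^23 mod 143 = 38.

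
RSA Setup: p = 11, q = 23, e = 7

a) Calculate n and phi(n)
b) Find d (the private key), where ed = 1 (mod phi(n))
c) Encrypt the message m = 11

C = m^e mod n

Step 1: n = 11 * 23 = 253.
Step 2: phi(n) = (11-1)(23-1) = 10 * 22 = 220.
Step 3: Find d = 7^(-1) mod 220 = 63.
  Verify: 7 * 63 = 441 = 1 (mod 220).
Step 4: C = 11^7 mod 253 = 99.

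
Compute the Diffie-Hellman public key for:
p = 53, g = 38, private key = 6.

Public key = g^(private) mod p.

Step 1: A = g^a mod p = 38^6 mod 53.
  38^1 mod 53 = 38
  38^2 mod 53 = (38 * 38) mod 53 = 13
  38^3 mod 53 = (13 * 38) mod 53 = 17
  38^4 mod 53 = (17 * 38) mod 53 = 10
  38^5 mod 53 = (10 * 38) mod 53 = 9
  38^6 mod 53 = (9 * 38) mod 53 = 24
Result: A = 24.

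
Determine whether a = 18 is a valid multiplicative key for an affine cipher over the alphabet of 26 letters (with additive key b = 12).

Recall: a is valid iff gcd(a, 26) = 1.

Step 1: Compute gcd(18, 26).
Step 2: gcd(18, 26) = 2.
Since gcd = 2 != 1, 18 shares a common factor with 26, so it cannot be used.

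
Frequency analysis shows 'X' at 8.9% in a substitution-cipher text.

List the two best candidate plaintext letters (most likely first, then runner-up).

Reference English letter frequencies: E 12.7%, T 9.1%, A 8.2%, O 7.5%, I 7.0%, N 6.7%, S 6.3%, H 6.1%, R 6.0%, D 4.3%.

Step 1: Observed frequency of 'X' is 8.9%.
Step 2: Compute distances to each reference frequency and sort:
  T (9.1%): difference = 0.2% <-- BEST
  A (8.2%): difference = 0.7% <-- RUNNER-UP
  O (7.5%): difference = 1.4%
  I (7.0%): difference = 1.9%
  N (6.7%): difference = 2.2%
Step 3: Most likely is 'T' (9.1%, diff 0.2%); second most likely is 'A' (8.2%, diff 0.7%).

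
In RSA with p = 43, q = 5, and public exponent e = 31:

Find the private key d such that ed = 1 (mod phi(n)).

Step 1: n = 43 * 5 = 215.
Step 2: phi(n) = 42 * 4 = 168.
Step 3: Find d such that 31 * d = 1 (mod 168).
Step 4: d = 31^(-1) mod 168 = 103.
Verification: 31 * 103 = 3193 = 19 * 168 + 1.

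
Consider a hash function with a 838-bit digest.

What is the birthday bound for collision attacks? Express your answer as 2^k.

Step 1: The birthday paradox gives collision probability ~50% after sqrt(2^n) = 2^(n/2) hashes.
Step 2: For 838-bit output: 2^(838/2) = 2^419.
Step 3: Approximately 2^419 hash computations needed.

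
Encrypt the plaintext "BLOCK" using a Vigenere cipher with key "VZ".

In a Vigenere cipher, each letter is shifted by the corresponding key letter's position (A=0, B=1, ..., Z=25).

Step 1: Repeat key to match plaintext length:
  Plaintext: BLOCK
  Key:       VZVZV
Step 2: Encrypt each letter:
  B(1) + V(21) = (1+21) mod 26 = 22 = W
  L(11) + Z(25) = (11+25) mod 26 = 10 = K
  O(14) + V(21) = (14+21) mod 26 = 9 = J
  C(2) + Z(25) = (2+25) mod 26 = 1 = B
  K(10) + V(21) = (10+21) mod 26 = 5 = F
Ciphertext: WKJBF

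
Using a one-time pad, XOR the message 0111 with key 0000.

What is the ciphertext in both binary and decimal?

Step 1: Write out the XOR operation bit by bit:
  Message: 0111
  Key:     0000
  XOR:     0111
Step 2: Convert to decimal: 0111 = 7.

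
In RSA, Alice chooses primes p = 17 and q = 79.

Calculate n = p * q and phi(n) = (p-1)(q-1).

Step 1: n = p * q = 17 * 79 = 1343.
Step 2: phi(n) = (p-1)(q-1) = 16 * 78 = 1248.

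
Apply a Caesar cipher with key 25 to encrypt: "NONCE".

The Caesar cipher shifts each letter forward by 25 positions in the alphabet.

Step 1: For each letter, shift forward by 25 positions (mod 26).
  N (position 13) -> position (13+25) mod 26 = 12 -> M
  O (position 14) -> position (14+25) mod 26 = 13 -> N
  N (position 13) -> position (13+25) mod 26 = 12 -> M
  C (position 2) -> position (2+25) mod 26 = 1 -> B
  E (position 4) -> position (4+25) mod 26 = 3 -> D
Result: MNMBD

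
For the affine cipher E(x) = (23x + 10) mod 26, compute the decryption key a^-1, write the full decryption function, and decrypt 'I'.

Step 1: Find a^-1, the modular inverse of 23 mod 26.
Step 2: We need 23 * a^-1 = 1 (mod 26).
Step 3: 23 * 17 = 391 = 15 * 26 + 1, so a^-1 = 17.
Step 4: D(y) = 17(y - 10) mod 26.
Step 5: Apply to 'I' (y = 8): D(8) = 17 * (8 - 10) mod 26 = 17 * -2 mod 26 = 18 -> 'S'.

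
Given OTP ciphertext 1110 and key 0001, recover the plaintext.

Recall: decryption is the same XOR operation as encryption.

Step 1: XOR ciphertext with key:
  Ciphertext: 1110
  Key:        0001
  XOR:        1111
Step 2: Plaintext = 1111 = 15 in decimal.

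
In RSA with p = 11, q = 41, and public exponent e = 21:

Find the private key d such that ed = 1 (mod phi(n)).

Step 1: n = 11 * 41 = 451.
Step 2: phi(n) = 10 * 40 = 400.
Step 3: Find d such that 21 * d = 1 (mod 400).
Step 4: d = 21^(-1) mod 400 = 381.
Verification: 21 * 381 = 8001 = 20 * 400 + 1.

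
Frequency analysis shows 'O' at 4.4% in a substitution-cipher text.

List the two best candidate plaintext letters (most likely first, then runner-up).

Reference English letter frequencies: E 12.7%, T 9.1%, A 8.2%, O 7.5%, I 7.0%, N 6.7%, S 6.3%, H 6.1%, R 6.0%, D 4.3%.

Step 1: Observed frequency of 'O' is 4.4%.
Step 2: Compute distances to each reference frequency and sort:
  D (4.3%): difference = 0.1% <-- BEST
  R (6.0%): difference = 1.6% <-- RUNNER-UP
  H (6.1%): difference = 1.7%
  S (6.3%): difference = 1.9%
  N (6.7%): difference = 2.3%
Step 3: Most likely is 'D' (4.3%, diff 0.1%); second most likely is 'R' (6.0%, diff 1.6%).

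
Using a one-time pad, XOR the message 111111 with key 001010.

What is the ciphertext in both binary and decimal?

Step 1: Write out the XOR operation bit by bit:
  Message: 111111
  Key:     001010
  XOR:     110101
Step 2: Convert to decimal: 110101 = 53.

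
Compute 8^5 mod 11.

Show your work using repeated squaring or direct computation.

Step 1: Compute 8^5 mod 11 step by step, reducing modulo 11 at each step.
  8^1 mod 11 = 8
  8^2 mod 11 = (8 * 8) mod 11 = 9
  8^3 mod 11 = (9 * 8) mod 11 = 6
  8^4 mod 11 = (6 * 8) mod 11 = 4
  8^5 mod 11 = (4 * 8) mod 11 = 10
Step 2: Result = 10.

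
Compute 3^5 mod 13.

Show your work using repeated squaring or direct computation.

Step 1: Compute 3^5 mod 13 step by step, reducing modulo 13 at each step.
  3^1 mod 13 = 3
  3^2 mod 13 = (3 * 3) mod 13 = 9
  3^3 mod 13 = (9 * 3) mod 13 = 1
  3^4 mod 13 = (1 * 3) mod 13 = 3
  3^5 mod 13 = (3 * 3) mod 13 = 9
Step 2: Result = 9.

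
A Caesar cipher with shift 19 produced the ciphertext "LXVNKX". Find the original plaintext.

Step 1: Reverse the shift by subtracting 19 from each letter position.
  L (position 11) -> position (11-19) mod 26 = 18 -> S
  X (position 23) -> position (23-19) mod 26 = 4 -> E
  V (position 21) -> position (21-19) mod 26 = 2 -> C
  N (position 13) -> position (13-19) mod 26 = 20 -> U
  K (position 10) -> position (10-19) mod 26 = 17 -> R
  X (position 23) -> position (23-19) mod 26 = 4 -> E
Decrypted message: SECURE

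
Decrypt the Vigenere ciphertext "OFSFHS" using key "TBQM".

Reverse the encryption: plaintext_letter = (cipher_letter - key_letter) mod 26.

Step 1: Extend key: TBQMTB
Step 2: Decrypt each letter (c - k) mod 26:
  O(14) - T(19) = (14-19) mod 26 = 21 = V
  F(5) - B(1) = (5-1) mod 26 = 4 = E
  S(18) - Q(16) = (18-16) mod 26 = 2 = C
  F(5) - M(12) = (5-12) mod 26 = 19 = T
  H(7) - T(19) = (7-19) mod 26 = 14 = O
  S(18) - B(1) = (18-1) mod 26 = 17 = R
Plaintext: VECTOR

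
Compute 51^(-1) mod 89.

Step 1: We need x such that 51 * x = 1 (mod 89).
Step 2: Using the extended Euclidean algorithm or trial:
  51 * 7 = 357 = 4 * 89 + 1.
Step 3: Since 357 mod 89 = 1, the inverse is x = 7.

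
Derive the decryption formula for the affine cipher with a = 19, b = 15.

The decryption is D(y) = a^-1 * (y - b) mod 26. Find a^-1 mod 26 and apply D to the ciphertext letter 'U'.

Step 1: Find a^-1, the modular inverse of 19 mod 26.
Step 2: We need 19 * a^-1 = 1 (mod 26).
Step 3: 19 * 11 = 209 = 8 * 26 + 1, so a^-1 = 11.
Step 4: D(y) = 11(y - 15) mod 26.
Step 5: Apply to 'U' (y = 20): D(20) = 11 * (20 - 15) mod 26 = 11 * 5 mod 26 = 3 -> 'D'.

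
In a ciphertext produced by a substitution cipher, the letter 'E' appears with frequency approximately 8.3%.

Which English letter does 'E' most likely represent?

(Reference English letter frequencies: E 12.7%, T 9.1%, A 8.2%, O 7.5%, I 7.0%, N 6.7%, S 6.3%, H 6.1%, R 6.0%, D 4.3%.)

Step 1: The observed frequency is 8.3%.
Step 2: Compare with English frequencies:
  E: 12.7% (difference: 4.4%)
  T: 9.1% (difference: 0.8%)
  A: 8.2% (difference: 0.1%) <-- closest
  O: 7.5% (difference: 0.8%)
  I: 7.0% (difference: 1.3%)
  N: 6.7% (difference: 1.6%)
  S: 6.3% (difference: 2.0%)
  H: 6.1% (difference: 2.2%)
  R: 6.0% (difference: 2.3%)
  D: 4.3% (difference: 4.0%)
Step 3: 'E' most likely represents 'A' (frequency 8.2%).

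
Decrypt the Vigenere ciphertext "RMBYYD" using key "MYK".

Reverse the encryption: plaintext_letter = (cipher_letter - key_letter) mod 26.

Step 1: Extend key: MYKMYK
Step 2: Decrypt each letter (c - k) mod 26:
  R(17) - M(12) = (17-12) mod 26 = 5 = F
  M(12) - Y(24) = (12-24) mod 26 = 14 = O
  B(1) - K(10) = (1-10) mod 26 = 17 = R
  Y(24) - M(12) = (24-12) mod 26 = 12 = M
  Y(24) - Y(24) = (24-24) mod 26 = 0 = A
  D(3) - K(10) = (3-10) mod 26 = 19 = T
Plaintext: FORMAT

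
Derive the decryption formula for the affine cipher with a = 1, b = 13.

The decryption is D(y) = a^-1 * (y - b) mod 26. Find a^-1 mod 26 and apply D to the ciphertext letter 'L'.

Step 1: Find a^-1, the modular inverse of 1 mod 26.
Step 2: We need 1 * a^-1 = 1 (mod 26).
Step 3: 1 * 1 = 1 = 0 * 26 + 1, so a^-1 = 1.
Step 4: D(y) = 1(y - 13) mod 26.
Step 5: Apply to 'L' (y = 11): D(11) = 1 * (11 - 13) mod 26 = 1 * -2 mod 26 = 24 -> 'Y'.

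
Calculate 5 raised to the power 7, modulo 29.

Step 1: Compute 5^7 mod 29 step by step, reducing modulo 29 at each step.
  5^1 mod 29 = 5
  5^2 mod 29 = (5 * 5) mod 29 = 25
  5^3 mod 29 = (25 * 5) mod 29 = 9
  5^4 mod 29 = (9 * 5) mod 29 = 16
  5^5 mod 29 = (16 * 5) mod 29 = 22
  5^6 mod 29 = (22 * 5) mod 29 = 23
  5^7 mod 29 = (23 * 5) mod 29 = 28
Step 2: Result = 28.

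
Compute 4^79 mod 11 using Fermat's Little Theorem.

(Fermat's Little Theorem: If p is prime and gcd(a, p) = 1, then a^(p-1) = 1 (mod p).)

Step 1: Since 11 is prime, by Fermat's Little Theorem: 4^10 = 1 (mod 11).
Step 2: Reduce exponent: 79 mod 10 = 9.
Step 3: So 4^79 = 4^9 (mod 11).
Step 4: 4^9 mod 11 = 3.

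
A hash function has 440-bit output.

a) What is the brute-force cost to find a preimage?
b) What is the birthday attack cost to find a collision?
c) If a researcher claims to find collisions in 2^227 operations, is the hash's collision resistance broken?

Step 1: Preimage resistance requires brute-force of 2^440 operations.
Step 2: Collision resistance (birthday bound) = 2^(440/2) = 2^220.
Step 3: The claimed attack costs 2^227 operations.
Step 4: Since 2^227 >= 2^220, the claimed attack is no faster than the generic birthday attack, so this does not break collision resistance.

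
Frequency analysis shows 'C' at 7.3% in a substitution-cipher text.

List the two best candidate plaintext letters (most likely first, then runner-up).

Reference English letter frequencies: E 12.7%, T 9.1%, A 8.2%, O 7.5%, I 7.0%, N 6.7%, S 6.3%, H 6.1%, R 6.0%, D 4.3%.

Step 1: Observed frequency of 'C' is 7.3%.
Step 2: Compute distances to each reference frequency and sort:
  O (7.5%): difference = 0.2% <-- BEST
  I (7.0%): difference = 0.3% <-- RUNNER-UP
  N (6.7%): difference = 0.6%
  A (8.2%): difference = 0.9%
  S (6.3%): difference = 1.0%
Step 3: Most likely is 'O' (7.5%, diff 0.2%); second most likely is 'I' (7.0%, diff 0.3%).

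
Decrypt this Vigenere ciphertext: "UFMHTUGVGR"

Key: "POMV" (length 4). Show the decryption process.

Step 1: Key 'POMV' has length 4. Extended key: POMVPOMVPO
Step 2: Decrypt each position:
  U(20) - P(15) = 5 = F
  F(5) - O(14) = 17 = R
  M(12) - M(12) = 0 = A
  H(7) - V(21) = 12 = M
  T(19) - P(15) = 4 = E
  U(20) - O(14) = 6 = G
  G(6) - M(12) = 20 = U
  V(21) - V(21) = 0 = A
  G(6) - P(15) = 17 = R
  R(17) - O(14) = 3 = D
Plaintext: FRAMEGUARD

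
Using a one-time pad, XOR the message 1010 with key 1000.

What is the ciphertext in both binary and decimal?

Step 1: Write out the XOR operation bit by bit:
  Message: 1010
  Key:     1000
  XOR:     0010
Step 2: Convert to decimal: 0010 = 2.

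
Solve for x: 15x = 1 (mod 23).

Step 1: We need x such that 15 * x = 1 (mod 23).
Step 2: Using the extended Euclidean algorithm or trial:
  15 * 20 = 300 = 13 * 23 + 1.
Step 3: Since 300 mod 23 = 1, the inverse is x = 20.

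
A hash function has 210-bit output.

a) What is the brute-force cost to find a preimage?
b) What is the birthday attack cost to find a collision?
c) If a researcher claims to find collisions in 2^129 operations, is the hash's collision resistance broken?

Step 1: Preimage resistance requires brute-force of 2^210 operations.
Step 2: Collision resistance (birthday bound) = 2^(210/2) = 2^105.
Step 3: The claimed attack costs 2^129 operations.
Step 4: Since 2^129 >= 2^105, the claimed attack is no faster than the generic birthday attack, so this does not break collision resistance.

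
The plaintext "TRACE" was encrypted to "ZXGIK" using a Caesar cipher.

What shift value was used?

Step 1: Compare first letters: T (position 19) -> Z (position 25).
Step 2: Shift = (25 - 19) mod 26 = 6.
The shift value is 6.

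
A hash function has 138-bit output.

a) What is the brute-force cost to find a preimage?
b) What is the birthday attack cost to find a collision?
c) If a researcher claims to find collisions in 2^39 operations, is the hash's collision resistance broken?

Step 1: Preimage resistance requires brute-force of 2^138 operations.
Step 2: Collision resistance (birthday bound) = 2^(138/2) = 2^69.
Step 3: The claimed attack costs 2^39 operations.
Step 4: Since 2^39 < 2^69, the claimed attack beats the generic birthday bound, so collision resistance is broken.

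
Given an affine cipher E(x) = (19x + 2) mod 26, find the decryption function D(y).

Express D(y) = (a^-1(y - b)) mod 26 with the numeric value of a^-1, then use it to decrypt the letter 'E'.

Step 1: Find a^-1, the modular inverse of 19 mod 26.
Step 2: We need 19 * a^-1 = 1 (mod 26).
Step 3: 19 * 11 = 209 = 8 * 26 + 1, so a^-1 = 11.
Step 4: D(y) = 11(y - 2) mod 26.
Step 5: Apply to 'E' (y = 4): D(4) = 11 * (4 - 2) mod 26 = 11 * 2 mod 26 = 22 -> 'W'.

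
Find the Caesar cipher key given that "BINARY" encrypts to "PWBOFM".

Step 1: Compare first letters: B (position 1) -> P (position 15).
Step 2: Shift = (15 - 1) mod 26 = 14.
The shift value is 14.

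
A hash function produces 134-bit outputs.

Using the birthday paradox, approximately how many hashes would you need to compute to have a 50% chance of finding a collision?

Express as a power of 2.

Step 1: The birthday paradox gives collision probability ~50% after sqrt(2^n) = 2^(n/2) hashes.
Step 2: For 134-bit output: 2^(134/2) = 2^67.
Step 3: Approximately 2^67 hash computations needed.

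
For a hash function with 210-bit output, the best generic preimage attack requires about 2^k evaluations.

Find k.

Step 1: The hash has a 210-bit output.
Step 2: Preimage resistance means: given a digest h(x), it should be infeasible to find any input that hashes to it.
With a 210-bit output there are 2^210 possible digests, so a generic brute-force preimage search costs about 2^210 evaluations.
Step 3: Security level = 210 bits.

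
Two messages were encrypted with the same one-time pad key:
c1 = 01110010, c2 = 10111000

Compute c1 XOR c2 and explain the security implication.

Step 1: c1 XOR c2 = (m1 XOR k) XOR (m2 XOR k).
Step 2: By XOR associativity/commutativity: = m1 XOR m2 XOR k XOR k = m1 XOR m2.
Step 3: 01110010 XOR 10111000 = 11001010 = 202.
Step 4: The key cancels out! An attacker learns m1 XOR m2 = 202, revealing the relationship between plaintexts.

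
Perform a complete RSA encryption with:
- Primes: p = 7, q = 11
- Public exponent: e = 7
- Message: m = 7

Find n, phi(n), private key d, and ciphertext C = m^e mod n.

Step 1: n = 7 * 11 = 77.
Step 2: phi(n) = (7-1)(11-1) = 6 * 10 = 60.
Step 3: Find d = 7^(-1) mod 60 = 43.
  Verify: 7 * 43 = 301 = 1 (mod 60).
Step 4: C = 7^7 mod 77 = 28.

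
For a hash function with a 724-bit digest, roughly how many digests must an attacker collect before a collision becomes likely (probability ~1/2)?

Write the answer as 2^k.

Step 1: The birthday paradox gives collision probability ~50% after sqrt(2^n) = 2^(n/2) hashes.
Step 2: For 724-bit output: 2^(724/2) = 2^362.
Step 3: Approximately 2^362 hash computations needed.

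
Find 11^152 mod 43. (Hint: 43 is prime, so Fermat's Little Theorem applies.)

Step 1: Since 43 is prime, by Fermat's Little Theorem: 11^42 = 1 (mod 43).
Step 2: Reduce exponent: 152 mod 42 = 26.
Step 3: So 11^152 = 11^26 (mod 43).
Step 4: 11^26 mod 43 = 16.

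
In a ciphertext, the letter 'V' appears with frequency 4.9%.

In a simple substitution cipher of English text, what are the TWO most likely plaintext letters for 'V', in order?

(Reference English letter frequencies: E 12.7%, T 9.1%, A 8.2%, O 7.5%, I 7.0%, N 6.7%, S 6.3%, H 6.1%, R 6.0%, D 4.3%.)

Step 1: Observed frequency of 'V' is 4.9%.
Step 2: Compute distances to each reference frequency and sort:
  D (4.3%): difference = 0.6% <-- BEST
  R (6.0%): difference = 1.1% <-- RUNNER-UP
  H (6.1%): difference = 1.2%
  S (6.3%): difference = 1.4%
  N (6.7%): difference = 1.8%
Step 3: Most likely is 'D' (4.3%, diff 0.6%); second most likely is 'R' (6.0%, diff 1.1%).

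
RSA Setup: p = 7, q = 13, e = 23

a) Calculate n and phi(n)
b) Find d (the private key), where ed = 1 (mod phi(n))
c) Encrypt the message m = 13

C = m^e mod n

Step 1: n = 7 * 13 = 91.
Step 2: phi(n) = (7-1)(13-1) = 6 * 12 = 72.
Step 3: Find d = 23^(-1) mod 72 = 47.
  Verify: 23 * 47 = 1081 = 1 (mod 72).
Step 4: C = 13^23 mod 91 = 13.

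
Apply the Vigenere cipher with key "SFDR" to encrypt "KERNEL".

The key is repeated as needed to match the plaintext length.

Step 1: Repeat key to match plaintext length:
  Plaintext: KERNEL
  Key:       SFDRSF
Step 2: Encrypt each letter:
  K(10) + S(18) = (10+18) mod 26 = 2 = C
  E(4) + F(5) = (4+5) mod 26 = 9 = J
  R(17) + D(3) = (17+3) mod 26 = 20 = U
  N(13) + R(17) = (13+17) mod 26 = 4 = E
  E(4) + S(18) = (4+18) mod 26 = 22 = W
  L(11) + F(5) = (11+5) mod 26 = 16 = Q
Ciphertext: CJUEWQ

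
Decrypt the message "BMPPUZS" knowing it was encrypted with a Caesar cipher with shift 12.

Step 1: Reverse the shift by subtracting 12 from each letter position.
  B (position 1) -> position (1-12) mod 26 = 15 -> P
  M (position 12) -> position (12-12) mod 26 = 0 -> A
  P (position 15) -> position (15-12) mod 26 = 3 -> D
  P (position 15) -> position (15-12) mod 26 = 3 -> D
  U (position 20) -> position (20-12) mod 26 = 8 -> I
  Z (position 25) -> position (25-12) mod 26 = 13 -> N
  S (position 18) -> position (18-12) mod 26 = 6 -> G
Decrypted message: PADDING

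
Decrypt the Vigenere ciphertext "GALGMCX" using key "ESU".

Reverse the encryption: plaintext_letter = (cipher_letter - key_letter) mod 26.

Step 1: Extend key: ESUESUE
Step 2: Decrypt each letter (c - k) mod 26:
  G(6) - E(4) = (6-4) mod 26 = 2 = C
  A(0) - S(18) = (0-18) mod 26 = 8 = I
  L(11) - U(20) = (11-20) mod 26 = 17 = R
  G(6) - E(4) = (6-4) mod 26 = 2 = C
  M(12) - S(18) = (12-18) mod 26 = 20 = U
  C(2) - U(20) = (2-20) mod 26 = 8 = I
  X(23) - E(4) = (23-4) mod 26 = 19 = T
Plaintext: CIRCUIT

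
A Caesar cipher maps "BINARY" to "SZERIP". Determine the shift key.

Step 1: Compare first letters: B (position 1) -> S (position 18).
Step 2: Shift = (18 - 1) mod 26 = 17.
The shift value is 17.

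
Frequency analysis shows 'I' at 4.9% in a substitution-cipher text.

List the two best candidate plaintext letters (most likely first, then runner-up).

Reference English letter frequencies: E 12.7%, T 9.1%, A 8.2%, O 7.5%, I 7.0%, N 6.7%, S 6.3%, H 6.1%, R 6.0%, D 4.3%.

Step 1: Observed frequency of 'I' is 4.9%.
Step 2: Compute distances to each reference frequency and sort:
  D (4.3%): difference = 0.6% <-- BEST
  R (6.0%): difference = 1.1% <-- RUNNER-UP
  H (6.1%): difference = 1.2%
  S (6.3%): difference = 1.4%
  N (6.7%): difference = 1.8%
Step 3: Most likely is 'D' (4.3%, diff 0.6%); second most likely is 'R' (6.0%, diff 1.1%).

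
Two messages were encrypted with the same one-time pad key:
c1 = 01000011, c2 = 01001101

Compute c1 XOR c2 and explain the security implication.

Step 1: c1 XOR c2 = (m1 XOR k) XOR (m2 XOR k).
Step 2: By XOR associativity/commutativity: = m1 XOR m2 XOR k XOR k = m1 XOR m2.
Step 3: 01000011 XOR 01001101 = 00001110 = 14.
Step 4: The key cancels out! An attacker learns m1 XOR m2 = 14, revealing the relationship between plaintexts.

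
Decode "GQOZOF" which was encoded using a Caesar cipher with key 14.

Step 1: Reverse the shift by subtracting 14 from each letter position.
  G (position 6) -> position (6-14) mod 26 = 18 -> S
  Q (position 16) -> position (16-14) mod 26 = 2 -> C
  O (position 14) -> position (14-14) mod 26 = 0 -> A
  Z (position 25) -> position (25-14) mod 26 = 11 -> L
  O (position 14) -> position (14-14) mod 26 = 0 -> A
  F (position 5) -> position (5-14) mod 26 = 17 -> R
Decrypted message: SCALAR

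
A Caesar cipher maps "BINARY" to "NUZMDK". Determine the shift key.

Step 1: Compare first letters: B (position 1) -> N (position 13).
Step 2: Shift = (13 - 1) mod 26 = 12.
The shift value is 12.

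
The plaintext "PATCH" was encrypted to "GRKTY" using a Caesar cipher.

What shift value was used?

Step 1: Compare first letters: P (position 15) -> G (position 6).
Step 2: Shift = (6 - 15) mod 26 = 17.
The shift value is 17.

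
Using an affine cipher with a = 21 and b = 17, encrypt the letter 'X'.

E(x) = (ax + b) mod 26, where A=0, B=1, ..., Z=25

Step 1: Convert 'X' to number: x = 23.
Step 2: E(23) = (21 * 23 + 17) mod 26 = 500 mod 26 = 6.
Step 3: Convert 6 back to letter: G.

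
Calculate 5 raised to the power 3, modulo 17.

Step 1: Compute 5^3 mod 17 step by step, reducing modulo 17 at each step.
  5^1 mod 17 = 5
  5^2 mod 17 = (5 * 5) mod 17 = 8
  5^3 mod 17 = (8 * 5) mod 17 = 6
Step 2: Result = 6.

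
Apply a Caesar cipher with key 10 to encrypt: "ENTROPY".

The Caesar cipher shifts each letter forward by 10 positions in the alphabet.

Step 1: For each letter, shift forward by 10 positions (mod 26).
  E (position 4) -> position (4+10) mod 26 = 14 -> O
  N (position 13) -> position (13+10) mod 26 = 23 -> X
  T (position 19) -> position (19+10) mod 26 = 3 -> D
  R (position 17) -> position (17+10) mod 26 = 1 -> B
  O (position 14) -> position (14+10) mod 26 = 24 -> Y
  P (position 15) -> position (15+10) mod 26 = 25 -> Z
  Y (position 24) -> position (24+10) mod 26 = 8 -> I
Result: OXDBYZI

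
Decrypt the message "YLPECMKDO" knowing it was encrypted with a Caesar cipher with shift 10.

Step 1: Reverse the shift by subtracting 10 from each letter position.
  Y (position 24) -> position (24-10) mod 26 = 14 -> O
  L (position 11) -> position (11-10) mod 26 = 1 -> B
  P (position 15) -> position (15-10) mod 26 = 5 -> F
  E (position 4) -> position (4-10) mod 26 = 20 -> U
  C (position 2) -> position (2-10) mod 26 = 18 -> S
  M (position 12) -> position (12-10) mod 26 = 2 -> C
  K (position 10) -> position (10-10) mod 26 = 0 -> A
  D (position 3) -> position (3-10) mod 26 = 19 -> T
  O (position 14) -> position (14-10) mod 26 = 4 -> E
Decrypted message: OBFUSCATE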